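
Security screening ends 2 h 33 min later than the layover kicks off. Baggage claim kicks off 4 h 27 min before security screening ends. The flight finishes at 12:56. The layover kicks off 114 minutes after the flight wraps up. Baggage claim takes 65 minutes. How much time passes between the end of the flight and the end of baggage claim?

The layover starts at 12:56 + 114 min = 14:50.
Security screening ends at 14:50 + 153 min = 17:23.
Baggage claim starts at 17:23 − 267 min = 12:56.
Baggage claim ends at 12:56 + 65 min = 14:01.
From 12:56 to 14:01 is 1 h 5 min.

1 h 5 min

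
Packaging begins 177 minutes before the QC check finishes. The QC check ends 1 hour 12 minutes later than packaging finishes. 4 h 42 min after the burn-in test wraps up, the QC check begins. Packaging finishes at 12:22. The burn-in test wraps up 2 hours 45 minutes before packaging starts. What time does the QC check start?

The QC check ends at 12:22 + 72 min = 13:34.
Packaging starts at 13:34 − 177 min = 10:37.
The burn-in test ends at 10:37 − 165 min = 07:52.
The QC check starts at 07:52 + 282 min = 12:34.

12:34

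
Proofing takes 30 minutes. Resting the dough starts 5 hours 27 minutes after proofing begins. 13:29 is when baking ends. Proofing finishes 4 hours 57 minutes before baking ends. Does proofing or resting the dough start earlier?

proofing

Proofing ends at 13:29 − 297 min = 08:32.
Proofing starts at 08:32 − 30 min = 08:02.
Resting the dough starts at 08:02 + 327 min = 13:29.
Proofing starts at 08:02 and resting the dough starts at 13:29, so proofing is first.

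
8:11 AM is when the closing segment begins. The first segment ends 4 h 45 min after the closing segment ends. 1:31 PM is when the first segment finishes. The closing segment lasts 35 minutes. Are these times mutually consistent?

Yes

The closing segment ends at 8:11 AM + 35 min = 8:46 AM.
The first segment ends at 8:46 AM + 285 min = 1:31 PM.
That matches the stated 1:31 PM, so the schedule is consistent.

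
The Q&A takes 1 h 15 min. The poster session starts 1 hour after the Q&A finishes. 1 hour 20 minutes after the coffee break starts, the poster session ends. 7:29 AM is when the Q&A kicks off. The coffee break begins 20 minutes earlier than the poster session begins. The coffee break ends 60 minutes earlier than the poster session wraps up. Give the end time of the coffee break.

The Q&A ends at 7:29 AM + 75 min = 8:44 AM.
The poster session starts at 8:44 AM + 60 min = 9:44 AM.
The coffee break starts at 9:44 AM − 20 min = 9:24 AM.
The poster session ends at 9:24 AM + 80 min = 10:44 AM.
The coffee break ends at 10:44 AM − 60 min = 9:44 AM.

9:44 AM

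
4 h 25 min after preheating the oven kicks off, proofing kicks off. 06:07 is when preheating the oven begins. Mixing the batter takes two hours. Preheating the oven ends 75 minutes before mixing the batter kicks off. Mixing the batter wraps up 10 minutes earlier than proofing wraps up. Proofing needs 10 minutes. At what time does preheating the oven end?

07:17

Proofing starts at 06:07 + 265 min = 10:32.
Proofing ends at 10:32 + 10 min = 10:42.
Mixing the batter ends at 10:42 − 10 min = 10:32.
Mixing the batter starts at 10:32 − 120 min = 08:32.
Preheating the oven ends at 08:32 − 75 min = 07:17.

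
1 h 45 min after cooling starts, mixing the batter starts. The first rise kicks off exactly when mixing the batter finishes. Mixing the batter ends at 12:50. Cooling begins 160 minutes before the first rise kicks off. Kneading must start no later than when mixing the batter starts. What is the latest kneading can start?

11:55

The first rise starts at 12:50.
Cooling starts at 12:50 − 160 min = 10:10.
Mixing the batter starts at 10:10 + 105 min = 11:55.
Kneading is bounded by mixing the batter, so the latest it can start is 11:55.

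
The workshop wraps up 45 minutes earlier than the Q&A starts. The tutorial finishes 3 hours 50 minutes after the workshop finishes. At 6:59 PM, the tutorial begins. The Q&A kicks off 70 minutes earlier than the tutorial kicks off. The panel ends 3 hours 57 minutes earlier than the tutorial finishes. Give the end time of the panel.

The Q&A starts at 6:59 PM − 70 min = 5:49 PM.
The workshop ends at 5:49 PM − 45 min = 5:04 PM.
The tutorial ends at 5:04 PM + 230 min = 8:54 PM.
The panel ends at 8:54 PM − 237 min = 4:57 PM.

4:57 PM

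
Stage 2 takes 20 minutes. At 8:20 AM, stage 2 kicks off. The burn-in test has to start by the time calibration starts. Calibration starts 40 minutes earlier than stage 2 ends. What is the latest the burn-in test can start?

8:00 AM

Stage 2 ends at 8:20 AM + 20 min = 8:40 AM.
Calibration starts at 8:40 AM − 40 min = 8:00 AM.
The burn-in test is bounded by calibration, so the latest it can start is 8:00 AM.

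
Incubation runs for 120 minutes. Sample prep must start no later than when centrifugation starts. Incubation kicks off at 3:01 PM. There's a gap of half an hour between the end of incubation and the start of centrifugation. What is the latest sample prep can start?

Incubation ends at 3:01 PM + 120 min = 5:01 PM.
Centrifugation starts at 5:01 PM + 30 min = 5:31 PM.
Sample prep is bounded by centrifugation, so the latest it can start is 5:31 PM.

5:31 PM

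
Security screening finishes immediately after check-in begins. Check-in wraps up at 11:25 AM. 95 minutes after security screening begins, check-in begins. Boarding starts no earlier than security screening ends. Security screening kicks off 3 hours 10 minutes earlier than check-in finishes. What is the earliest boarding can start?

9:50 AM

Security screening starts at 11:25 AM − 190 min = 8:15 AM.
Check-in starts at 8:15 AM + 95 min = 9:50 AM.
So security screening ends at 9:50 AM.
Boarding is bounded by security screening, so the earliest it can start is 9:50 AM.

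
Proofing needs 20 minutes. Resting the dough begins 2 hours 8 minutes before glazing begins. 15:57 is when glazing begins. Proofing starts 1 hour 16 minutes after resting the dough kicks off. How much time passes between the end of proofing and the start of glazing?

Resting the dough starts at 15:57 − 128 min = 13:49.
Proofing starts at 13:49 + 76 min = 15:05.
Proofing ends at 15:05 + 20 min = 15:25.
From 15:25 to 15:57 is 32 minutes.

32 minutes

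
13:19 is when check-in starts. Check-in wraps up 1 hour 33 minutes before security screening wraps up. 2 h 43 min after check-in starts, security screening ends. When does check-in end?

14:29

Security screening ends at 13:19 + 163 min = 16:02.
Check-in ends at 16:02 − 93 min = 14:29.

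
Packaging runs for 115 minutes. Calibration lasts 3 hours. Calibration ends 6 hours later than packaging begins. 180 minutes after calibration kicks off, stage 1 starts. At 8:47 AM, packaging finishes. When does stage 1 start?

Packaging starts at 8:47 AM − 115 min = 6:52 AM.
Calibration ends at 6:52 AM + 360 min = 12:52 PM.
Calibration starts at 12:52 PM − 180 min = 9:52 AM.
Stage 1 starts at 9:52 AM + 180 min = 12:52 PM.

12:52 PM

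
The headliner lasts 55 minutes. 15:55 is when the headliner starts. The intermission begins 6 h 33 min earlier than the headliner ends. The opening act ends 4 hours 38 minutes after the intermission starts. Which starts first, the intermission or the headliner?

the intermission

The headliner ends at 15:55 + 55 min = 16:50.
The intermission starts at 16:50 − 393 min = 10:17.
The intermission starts at 10:17 and the headliner starts at 15:55, so the intermission is first.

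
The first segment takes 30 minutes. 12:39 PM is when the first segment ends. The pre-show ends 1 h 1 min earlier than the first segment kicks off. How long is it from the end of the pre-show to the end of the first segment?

The first segment starts at 12:39 PM − 30 min = 12:09 PM.
The pre-show ends at 12:09 PM − 61 min = 11:08 AM.
From 11:08 AM to 12:39 PM is 91 minutes.

91 minutes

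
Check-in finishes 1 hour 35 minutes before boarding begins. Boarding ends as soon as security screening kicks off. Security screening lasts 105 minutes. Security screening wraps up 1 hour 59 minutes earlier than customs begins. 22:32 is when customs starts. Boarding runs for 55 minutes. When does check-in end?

Security screening ends at 22:32 − 119 min = 20:33.
Security screening starts at 20:33 − 105 min = 18:48.
So boarding ends at 18:48.
Boarding starts at 18:48 − 55 min = 17:53.
Check-in ends at 17:53 − 95 min = 16:18.

16:18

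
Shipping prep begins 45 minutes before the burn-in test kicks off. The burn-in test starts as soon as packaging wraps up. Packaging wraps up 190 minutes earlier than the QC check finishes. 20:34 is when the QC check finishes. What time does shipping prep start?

Packaging ends at 20:34 − 190 min = 17:24.
So the burn-in test starts at 17:24.
Shipping prep starts at 17:24 − 45 min = 16:39.

16:39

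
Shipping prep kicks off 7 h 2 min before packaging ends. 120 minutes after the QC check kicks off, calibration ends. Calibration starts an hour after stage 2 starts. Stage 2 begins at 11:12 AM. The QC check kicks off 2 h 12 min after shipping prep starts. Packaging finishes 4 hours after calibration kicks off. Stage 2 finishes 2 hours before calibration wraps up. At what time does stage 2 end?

Calibration starts at 11:12 AM + 60 min = 12:12 PM.
Packaging ends at 12:12 PM + 240 min = 4:12 PM.
Shipping prep starts at 4:12 PM − 422 min = 9:10 AM.
The QC check starts at 9:10 AM + 132 min = 11:22 AM.
Calibration ends at 11:22 AM + 120 min = 1:22 PM.
Stage 2 ends at 1:22 PM − 120 min = 11:22 AM.

11:22 AM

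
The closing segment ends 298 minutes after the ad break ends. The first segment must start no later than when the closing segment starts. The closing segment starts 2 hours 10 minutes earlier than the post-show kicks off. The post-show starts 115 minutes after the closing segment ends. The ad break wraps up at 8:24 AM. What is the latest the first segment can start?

1:07 PM

The closing segment ends at 8:24 AM + 298 min = 1:22 PM.
The post-show starts at 1:22 PM + 115 min = 3:17 PM.
The closing segment starts at 3:17 PM − 130 min = 1:07 PM.
The first segment is bounded by the closing segment, so the latest it can start is 1:07 PM.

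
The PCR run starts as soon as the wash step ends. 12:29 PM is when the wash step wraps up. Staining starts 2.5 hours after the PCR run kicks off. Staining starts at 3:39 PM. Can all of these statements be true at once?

The PCR run starts at 12:29 PM.
Staining starts at 12:29 PM + 150 min = 2:59 PM.
But staining is also said to start at 3:39 PM — a 40-minute conflict.

No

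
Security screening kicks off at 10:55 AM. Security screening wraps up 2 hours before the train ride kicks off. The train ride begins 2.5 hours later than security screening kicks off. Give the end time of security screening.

The train ride starts at 10:55 AM + 150 min = 1:25 PM.
Security screening ends at 1:25 PM − 120 min = 11:25 AM.

11:25 AM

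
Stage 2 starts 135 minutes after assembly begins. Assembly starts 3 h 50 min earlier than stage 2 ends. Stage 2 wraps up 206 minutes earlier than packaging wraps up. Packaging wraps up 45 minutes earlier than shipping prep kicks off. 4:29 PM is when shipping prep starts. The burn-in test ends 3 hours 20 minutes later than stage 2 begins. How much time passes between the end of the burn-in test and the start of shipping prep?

Packaging ends at 4:29 PM − 45 min = 3:44 PM.
Stage 2 ends at 3:44 PM − 206 min = 12:18 PM.
Assembly starts at 12:18 PM − 230 min = 8:28 AM.
Stage 2 starts at 8:28 AM + 135 min = 10:43 AM.
The burn-in test ends at 10:43 AM + 200 min = 2:03 PM.
From 2:03 PM to 4:29 PM is 146 minutes.

146 minutes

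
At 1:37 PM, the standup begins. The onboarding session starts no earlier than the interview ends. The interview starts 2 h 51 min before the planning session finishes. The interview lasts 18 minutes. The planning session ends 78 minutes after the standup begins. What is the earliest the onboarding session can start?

12:22 PM

The planning session ends at 1:37 PM + 78 min = 2:55 PM.
The interview starts at 2:55 PM − 171 min = 12:04 PM.
The interview ends at 12:04 PM + 18 min = 12:22 PM.
The onboarding session is bounded by the interview, so the earliest it can start is 12:22 PM.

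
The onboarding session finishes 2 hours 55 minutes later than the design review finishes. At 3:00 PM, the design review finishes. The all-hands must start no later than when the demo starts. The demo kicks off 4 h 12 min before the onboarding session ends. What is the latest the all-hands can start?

The onboarding session ends at 3:00 PM + 175 min = 5:55 PM.
The demo starts at 5:55 PM − 252 min = 1:43 PM.
The all-hands is bounded by the demo, so the latest it can start is 1:43 PM.

1:43 PM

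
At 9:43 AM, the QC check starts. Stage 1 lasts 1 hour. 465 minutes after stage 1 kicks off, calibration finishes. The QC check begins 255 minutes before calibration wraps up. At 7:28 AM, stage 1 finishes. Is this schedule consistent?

Stage 1 starts at 7:28 AM − 60 min = 6:28 AM.
Calibration ends at 6:28 AM + 465 min = 2:13 PM.
The QC check starts at 2:13 PM − 255 min = 9:58 AM.
But the QC check is also said to start at 9:43 AM — a 15-minute conflict.

No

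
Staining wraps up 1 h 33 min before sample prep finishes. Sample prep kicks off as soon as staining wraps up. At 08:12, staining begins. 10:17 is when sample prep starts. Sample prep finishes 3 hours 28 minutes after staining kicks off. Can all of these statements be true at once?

Sample prep ends at 08:12 + 208 min = 11:40.
Staining ends at 11:40 − 93 min = 10:07.
So sample prep starts at 10:07.
But sample prep is also said to start at 10:17 — a 10-minute conflict.

No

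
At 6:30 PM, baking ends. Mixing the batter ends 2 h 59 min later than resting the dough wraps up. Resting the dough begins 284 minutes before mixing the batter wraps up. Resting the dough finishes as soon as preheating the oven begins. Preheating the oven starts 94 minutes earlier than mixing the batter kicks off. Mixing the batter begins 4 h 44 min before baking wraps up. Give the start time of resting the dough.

Mixing the batter starts at 6:30 PM − 284 min = 1:46 PM.
Preheating the oven starts at 1:46 PM − 94 min = 12:12 PM.
So resting the dough ends at 12:12 PM.
Mixing the batter ends at 12:12 PM + 179 min = 3:11 PM.
Resting the dough starts at 3:11 PM − 284 min = 10:27 AM.

10:27 AM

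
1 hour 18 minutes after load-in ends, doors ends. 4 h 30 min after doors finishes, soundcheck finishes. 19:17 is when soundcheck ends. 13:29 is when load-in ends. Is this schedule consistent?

Yes

Doors ends at 13:29 + 78 min = 14:47.
Soundcheck ends at 14:47 + 270 min = 19:17.
That matches the stated 19:17, so the schedule is consistent.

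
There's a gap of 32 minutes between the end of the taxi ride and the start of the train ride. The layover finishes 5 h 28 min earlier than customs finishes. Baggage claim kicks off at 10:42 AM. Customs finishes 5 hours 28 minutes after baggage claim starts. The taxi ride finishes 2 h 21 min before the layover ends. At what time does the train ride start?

Customs ends at 10:42 AM + 328 min = 4:10 PM.
The layover ends at 4:10 PM − 328 min = 10:42 AM.
The taxi ride ends at 10:42 AM − 141 min = 8:21 AM.
The train ride starts at 8:21 AM + 32 min = 8:53 AM.

8:53 AM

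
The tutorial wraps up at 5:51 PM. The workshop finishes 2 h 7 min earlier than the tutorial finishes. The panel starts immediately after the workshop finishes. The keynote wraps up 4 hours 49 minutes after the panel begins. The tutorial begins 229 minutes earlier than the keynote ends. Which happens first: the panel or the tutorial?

the panel

The workshop ends at 5:51 PM − 127 min = 3:44 PM.
So the panel starts at 3:44 PM.
The keynote ends at 3:44 PM + 289 min = 8:33 PM.
The tutorial starts at 8:33 PM − 229 min = 4:44 PM.
The panel starts at 3:44 PM and the tutorial starts at 4:44 PM, so the panel is first.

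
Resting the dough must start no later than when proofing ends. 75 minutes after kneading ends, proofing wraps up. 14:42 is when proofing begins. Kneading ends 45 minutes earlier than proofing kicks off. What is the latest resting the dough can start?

Kneading ends at 14:42 − 45 min = 13:57.
Proofing ends at 13:57 + 75 min = 15:12.
Resting the dough is bounded by proofing, so the latest it can start is 15:12.

15:12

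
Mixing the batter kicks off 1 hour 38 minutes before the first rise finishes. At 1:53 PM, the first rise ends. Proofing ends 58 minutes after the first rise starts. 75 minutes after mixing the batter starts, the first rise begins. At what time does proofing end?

2:28 PM

Mixing the batter starts at 1:53 PM − 98 min = 12:15 PM.
The first rise starts at 12:15 PM + 75 min = 1:30 PM.
Proofing ends at 1:30 PM + 58 min = 2:28 PM.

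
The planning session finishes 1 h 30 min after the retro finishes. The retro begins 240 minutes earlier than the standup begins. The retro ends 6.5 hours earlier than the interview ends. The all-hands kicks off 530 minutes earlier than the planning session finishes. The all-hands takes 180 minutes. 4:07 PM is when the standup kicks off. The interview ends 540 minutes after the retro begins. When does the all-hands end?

10:17 AM

The retro starts at 4:07 PM − 240 min = 12:07 PM.
The interview ends at 12:07 PM + 540 min = 9:07 PM.
The retro ends at 9:07 PM − 390 min = 2:37 PM.
The planning session ends at 2:37 PM + 90 min = 4:07 PM.
The all-hands starts at 4:07 PM − 530 min = 7:17 AM.
The all-hands ends at 7:17 AM + 180 min = 10:17 AM.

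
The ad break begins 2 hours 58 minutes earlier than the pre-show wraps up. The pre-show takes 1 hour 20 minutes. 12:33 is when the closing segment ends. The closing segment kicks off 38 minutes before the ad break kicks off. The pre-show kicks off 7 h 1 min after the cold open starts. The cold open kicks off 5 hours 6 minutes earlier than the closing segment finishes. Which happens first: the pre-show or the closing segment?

the closing segment

The cold open starts at 12:33 − 306 min = 07:27.
The pre-show starts at 07:27 + 421 min = 14:28.
The pre-show ends at 14:28 + 80 min = 15:48.
The ad break starts at 15:48 − 178 min = 12:50.
The closing segment starts at 12:50 − 38 min = 12:12.
The pre-show starts at 14:28 and the closing segment starts at 12:12, so the closing segment is first.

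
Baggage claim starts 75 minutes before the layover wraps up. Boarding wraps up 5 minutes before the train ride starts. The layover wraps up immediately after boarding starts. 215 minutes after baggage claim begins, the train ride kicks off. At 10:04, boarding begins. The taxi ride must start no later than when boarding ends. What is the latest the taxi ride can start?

The layover ends at 10:04.
Baggage claim starts at 10:04 − 75 min = 08:49.
The train ride starts at 08:49 + 215 min = 12:24.
Boarding ends at 12:24 − 5 min = 12:19.
The taxi ride is bounded by boarding, so the latest it can start is 12:19.

12:19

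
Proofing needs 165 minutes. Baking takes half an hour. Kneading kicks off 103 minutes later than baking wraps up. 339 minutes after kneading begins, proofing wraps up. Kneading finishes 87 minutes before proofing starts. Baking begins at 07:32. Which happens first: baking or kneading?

Baking ends at 07:32 + 30 min = 08:02.
Kneading starts at 08:02 + 103 min = 09:45.
Baking starts at 07:32 and kneading starts at 09:45, so baking is first.

baking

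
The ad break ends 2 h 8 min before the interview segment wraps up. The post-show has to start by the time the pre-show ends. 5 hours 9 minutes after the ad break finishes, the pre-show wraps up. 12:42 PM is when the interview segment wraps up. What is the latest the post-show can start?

The ad break ends at 12:42 PM − 128 min = 10:34 AM.
The pre-show ends at 10:34 AM + 309 min = 3:43 PM.
The post-show is bounded by the pre-show, so the latest it can start is 3:43 PM.

3:43 PM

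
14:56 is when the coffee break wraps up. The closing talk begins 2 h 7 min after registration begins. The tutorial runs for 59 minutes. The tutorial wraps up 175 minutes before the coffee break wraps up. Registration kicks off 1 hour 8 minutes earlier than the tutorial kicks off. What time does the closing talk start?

12:01

The tutorial ends at 14:56 − 175 min = 12:01.
The tutorial starts at 12:01 − 59 min = 11:02.
Registration starts at 11:02 − 68 min = 09:54.
The closing talk starts at 09:54 + 127 min = 12:01.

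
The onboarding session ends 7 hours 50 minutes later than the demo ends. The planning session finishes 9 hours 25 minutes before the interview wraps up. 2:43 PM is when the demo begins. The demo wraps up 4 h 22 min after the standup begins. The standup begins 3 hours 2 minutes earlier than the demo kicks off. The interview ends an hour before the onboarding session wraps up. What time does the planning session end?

1:28 PM

The standup starts at 2:43 PM − 182 min = 11:41 AM.
The demo ends at 11:41 AM + 262 min = 4:03 PM.
The onboarding session ends at 4:03 PM + 470 min = 11:53 PM.
The interview ends at 11:53 PM − 60 min = 10:53 PM.
The planning session ends at 10:53 PM − 565 min = 1:28 PM.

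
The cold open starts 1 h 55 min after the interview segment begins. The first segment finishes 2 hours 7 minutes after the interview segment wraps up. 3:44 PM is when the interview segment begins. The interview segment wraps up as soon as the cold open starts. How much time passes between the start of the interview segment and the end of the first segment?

4 h 2 min

The cold open starts at 3:44 PM + 115 min = 5:39 PM.
So the interview segment ends at 5:39 PM.
The first segment ends at 5:39 PM + 127 min = 7:46 PM.
From 3:44 PM to 7:46 PM is 4 h 2 min.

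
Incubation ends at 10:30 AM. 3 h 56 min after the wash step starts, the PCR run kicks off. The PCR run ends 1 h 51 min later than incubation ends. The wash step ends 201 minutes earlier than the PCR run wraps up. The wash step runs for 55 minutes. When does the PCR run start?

12:01 PM

The PCR run ends at 10:30 AM + 111 min = 12:21 PM.
The wash step ends at 12:21 PM − 201 min = 9:00 AM.
The wash step starts at 9:00 AM − 55 min = 8:05 AM.
The PCR run starts at 8:05 AM + 236 min = 12:01 PM.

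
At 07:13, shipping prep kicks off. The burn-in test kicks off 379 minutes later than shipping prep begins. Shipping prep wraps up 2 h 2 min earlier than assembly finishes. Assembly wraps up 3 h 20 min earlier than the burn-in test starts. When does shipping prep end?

The burn-in test starts at 07:13 + 379 min = 13:32.
Assembly ends at 13:32 − 200 min = 10:12.
Shipping prep ends at 10:12 − 122 min = 08:10.

08:10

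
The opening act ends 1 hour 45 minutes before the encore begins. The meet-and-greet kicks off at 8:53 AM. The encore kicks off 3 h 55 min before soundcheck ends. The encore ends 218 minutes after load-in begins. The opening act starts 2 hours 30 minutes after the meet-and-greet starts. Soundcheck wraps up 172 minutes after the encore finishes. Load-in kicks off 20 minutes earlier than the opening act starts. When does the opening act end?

11:53 AM

The opening act starts at 8:53 AM + 150 min = 11:23 AM.
Load-in starts at 11:23 AM − 20 min = 11:03 AM.
The encore ends at 11:03 AM + 218 min = 2:41 PM.
Soundcheck ends at 2:41 PM + 172 min = 5:33 PM.
The encore starts at 5:33 PM − 235 min = 1:38 PM.
The opening act ends at 1:38 PM − 105 min = 11:53 AM.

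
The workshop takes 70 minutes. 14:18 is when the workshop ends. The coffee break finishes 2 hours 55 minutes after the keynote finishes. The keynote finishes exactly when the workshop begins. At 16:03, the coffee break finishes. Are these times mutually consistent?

Yes

The workshop starts at 14:18 − 70 min = 13:08.
So the keynote ends at 13:08.
The coffee break ends at 13:08 + 175 min = 16:03.
That matches the stated 16:03, so the schedule is consistent.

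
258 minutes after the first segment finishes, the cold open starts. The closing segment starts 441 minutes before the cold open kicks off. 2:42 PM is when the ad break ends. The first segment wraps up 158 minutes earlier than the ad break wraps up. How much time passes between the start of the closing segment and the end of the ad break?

The first segment ends at 2:42 PM − 158 min = 12:04 PM.
The cold open starts at 12:04 PM + 258 min = 4:22 PM.
The closing segment starts at 4:22 PM − 441 min = 9:01 AM.
From 9:01 AM to 2:42 PM is 5 hours 41 minutes.

5 hours 41 minutes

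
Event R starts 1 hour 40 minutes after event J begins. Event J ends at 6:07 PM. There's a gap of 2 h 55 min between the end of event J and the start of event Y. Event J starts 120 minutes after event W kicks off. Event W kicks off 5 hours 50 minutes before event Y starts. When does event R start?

6:52 PM

Event Y starts at 6:07 PM + 175 min = 9:02 PM.
Event W starts at 9:02 PM − 350 min = 3:12 PM.
Event J starts at 3:12 PM + 120 min = 5:12 PM.
Event R starts at 5:12 PM + 100 min = 6:52 PM.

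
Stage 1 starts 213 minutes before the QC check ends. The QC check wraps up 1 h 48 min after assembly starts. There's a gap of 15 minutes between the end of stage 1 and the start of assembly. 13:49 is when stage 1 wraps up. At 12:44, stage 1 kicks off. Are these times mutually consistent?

No

Assembly starts at 13:49 + 15 min = 14:04.
The QC check ends at 14:04 + 108 min = 15:52.
Stage 1 starts at 15:52 − 213 min = 12:19.
But stage 1 is also said to start at 12:44 — a 25-minute conflict.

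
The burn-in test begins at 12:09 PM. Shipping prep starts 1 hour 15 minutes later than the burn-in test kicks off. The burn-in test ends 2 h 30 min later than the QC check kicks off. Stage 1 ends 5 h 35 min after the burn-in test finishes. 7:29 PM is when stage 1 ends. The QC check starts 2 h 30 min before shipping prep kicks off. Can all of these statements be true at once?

No

Shipping prep starts at 12:09 PM + 75 min = 1:24 PM.
The QC check starts at 1:24 PM − 150 min = 10:54 AM.
The burn-in test ends at 10:54 AM + 150 min = 1:24 PM.
Stage 1 ends at 1:24 PM + 335 min = 6:59 PM.
But stage 1 is also said to end at 7:29 PM — a 30-minute conflict.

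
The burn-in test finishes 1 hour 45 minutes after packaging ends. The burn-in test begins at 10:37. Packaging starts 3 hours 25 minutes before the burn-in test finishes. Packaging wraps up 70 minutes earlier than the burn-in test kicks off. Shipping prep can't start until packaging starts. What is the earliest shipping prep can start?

07:47

Packaging ends at 10:37 − 70 min = 09:27.
The burn-in test ends at 09:27 + 105 min = 11:12.
Packaging starts at 11:12 − 205 min = 07:47.
Shipping prep is bounded by packaging, so the earliest it can start is 07:47.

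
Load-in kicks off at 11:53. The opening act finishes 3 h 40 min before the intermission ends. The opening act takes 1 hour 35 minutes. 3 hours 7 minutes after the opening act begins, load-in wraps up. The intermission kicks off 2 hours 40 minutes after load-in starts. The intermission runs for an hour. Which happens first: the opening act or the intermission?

The intermission starts at 11:53 + 160 min = 14:33.
The intermission ends at 14:33 + 60 min = 15:33.
The opening act ends at 15:33 − 220 min = 11:53.
The opening act starts at 11:53 − 95 min = 10:18.
The opening act starts at 10:18 and the intermission starts at 14:33, so the opening act is first.

the opening act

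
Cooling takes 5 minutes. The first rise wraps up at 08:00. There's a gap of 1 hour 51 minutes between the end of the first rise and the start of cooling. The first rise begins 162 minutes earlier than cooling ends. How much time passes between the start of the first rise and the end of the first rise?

46 minutes

Cooling starts at 08:00 + 111 min = 09:51.
Cooling ends at 09:51 + 5 min = 09:56.
The first rise starts at 09:56 − 162 min = 07:14.
From 07:14 to 08:00 is 46 minutes.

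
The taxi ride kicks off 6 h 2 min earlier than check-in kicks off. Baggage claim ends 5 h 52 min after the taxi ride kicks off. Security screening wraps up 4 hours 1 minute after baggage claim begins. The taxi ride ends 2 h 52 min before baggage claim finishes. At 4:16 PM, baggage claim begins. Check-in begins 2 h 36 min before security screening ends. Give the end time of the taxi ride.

2:39 PM

Security screening ends at 4:16 PM + 241 min = 8:17 PM.
Check-in starts at 8:17 PM − 156 min = 5:41 PM.
The taxi ride starts at 5:41 PM − 362 min = 11:39 AM.
Baggage claim ends at 11:39 AM + 352 min = 5:31 PM.
The taxi ride ends at 5:31 PM − 172 min = 2:39 PM.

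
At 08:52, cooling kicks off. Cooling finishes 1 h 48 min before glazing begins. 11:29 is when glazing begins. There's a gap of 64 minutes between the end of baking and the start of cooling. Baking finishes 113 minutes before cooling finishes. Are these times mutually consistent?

Cooling ends at 11:29 − 108 min = 09:41.
Baking ends at 09:41 − 113 min = 07:48.
Cooling starts at 07:48 + 64 min = 08:52.
That matches the stated 08:52, so the schedule is consistent.

Yes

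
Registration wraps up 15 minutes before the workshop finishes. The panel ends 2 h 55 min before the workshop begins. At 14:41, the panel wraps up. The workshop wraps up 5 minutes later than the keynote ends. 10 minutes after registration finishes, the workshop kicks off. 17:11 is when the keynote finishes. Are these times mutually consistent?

No

The workshop ends at 17:11 + 5 min = 17:16.
Registration ends at 17:16 − 15 min = 17:01.
The workshop starts at 17:01 + 10 min = 17:11.
The panel ends at 17:11 − 175 min = 14:16.
But the panel is also said to end at 14:41 — a 25-minute conflict.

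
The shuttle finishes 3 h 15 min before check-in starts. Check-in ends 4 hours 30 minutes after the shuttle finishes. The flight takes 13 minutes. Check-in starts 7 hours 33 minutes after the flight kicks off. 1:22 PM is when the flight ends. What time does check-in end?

The flight starts at 1:22 PM − 13 min = 1:09 PM.
Check-in starts at 1:09 PM + 453 min = 8:42 PM.
The shuttle ends at 8:42 PM − 195 min = 5:27 PM.
Check-in ends at 5:27 PM + 270 min = 9:57 PM.

9:57 PM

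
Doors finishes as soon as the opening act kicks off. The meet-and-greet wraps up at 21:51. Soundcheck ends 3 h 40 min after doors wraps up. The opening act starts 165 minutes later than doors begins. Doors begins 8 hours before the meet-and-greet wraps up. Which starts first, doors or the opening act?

doors

Doors starts at 21:51 − 480 min = 13:51.
The opening act starts at 13:51 + 165 min = 16:36.
Doors starts at 13:51 and the opening act starts at 16:36, so doors is first.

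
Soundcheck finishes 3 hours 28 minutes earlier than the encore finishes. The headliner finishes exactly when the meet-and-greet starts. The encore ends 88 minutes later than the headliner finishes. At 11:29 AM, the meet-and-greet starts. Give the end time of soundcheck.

The headliner ends at 11:29 AM.
The encore ends at 11:29 AM + 88 min = 12:57 PM.
Soundcheck ends at 12:57 PM − 208 min = 9:29 AM.

9:29 AM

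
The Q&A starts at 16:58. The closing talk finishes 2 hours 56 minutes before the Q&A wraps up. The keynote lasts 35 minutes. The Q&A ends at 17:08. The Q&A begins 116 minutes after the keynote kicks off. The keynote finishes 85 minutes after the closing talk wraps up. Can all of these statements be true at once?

The closing talk ends at 17:08 − 176 min = 14:12.
The keynote ends at 14:12 + 85 min = 15:37.
The keynote starts at 15:37 − 35 min = 15:02.
The Q&A starts at 15:02 + 116 min = 16:58.
That matches the stated 16:58, so the schedule is consistent.

Yes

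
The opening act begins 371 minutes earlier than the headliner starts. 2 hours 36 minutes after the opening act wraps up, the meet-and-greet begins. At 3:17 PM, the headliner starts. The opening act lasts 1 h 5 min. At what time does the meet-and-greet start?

The opening act starts at 3:17 PM − 371 min = 9:06 AM.
The opening act ends at 9:06 AM + 65 min = 10:11 AM.
The meet-and-greet starts at 10:11 AM + 156 min = 12:47 PM.

12:47 PM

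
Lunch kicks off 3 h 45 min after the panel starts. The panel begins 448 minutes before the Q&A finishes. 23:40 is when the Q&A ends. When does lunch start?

19:57

The panel starts at 23:40 − 448 min = 16:12.
Lunch starts at 16:12 + 225 min = 19:57.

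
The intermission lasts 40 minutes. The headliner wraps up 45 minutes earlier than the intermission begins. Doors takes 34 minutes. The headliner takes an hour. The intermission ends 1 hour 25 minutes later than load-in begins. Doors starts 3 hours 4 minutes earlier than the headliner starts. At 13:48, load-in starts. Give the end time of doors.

The intermission ends at 13:48 + 85 min = 15:13.
The intermission starts at 15:13 − 40 min = 14:33.
The headliner ends at 14:33 − 45 min = 13:48.
The headliner starts at 13:48 − 60 min = 12:48.
Doors starts at 12:48 − 184 min = 09:44.
Doors ends at 09:44 + 34 min = 10:18.

10:18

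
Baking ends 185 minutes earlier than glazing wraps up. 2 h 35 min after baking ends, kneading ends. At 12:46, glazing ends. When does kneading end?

12:16

Baking ends at 12:46 − 185 min = 09:41.
Kneading ends at 09:41 + 155 min = 12:16.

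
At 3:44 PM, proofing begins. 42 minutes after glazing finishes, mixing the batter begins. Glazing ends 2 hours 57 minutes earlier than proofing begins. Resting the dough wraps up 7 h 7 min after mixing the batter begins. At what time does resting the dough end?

8:36 PM

Glazing ends at 3:44 PM − 177 min = 12:47 PM.
Mixing the batter starts at 12:47 PM + 42 min = 1:29 PM.
Resting the dough ends at 1:29 PM + 427 min = 8:36 PM.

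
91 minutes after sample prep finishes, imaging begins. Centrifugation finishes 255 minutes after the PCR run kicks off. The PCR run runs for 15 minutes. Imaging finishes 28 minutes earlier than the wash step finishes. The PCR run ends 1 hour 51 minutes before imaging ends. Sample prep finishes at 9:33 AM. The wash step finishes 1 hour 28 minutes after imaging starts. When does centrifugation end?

Imaging starts at 9:33 AM + 91 min = 11:04 AM.
The wash step ends at 11:04 AM + 88 min = 12:32 PM.
Imaging ends at 12:32 PM − 28 min = 12:04 PM.
The PCR run ends at 12:04 PM − 111 min = 10:13 AM.
The PCR run starts at 10:13 AM − 15 min = 9:58 AM.
Centrifugation ends at 9:58 AM + 255 min = 2:13 PM.

2:13 PM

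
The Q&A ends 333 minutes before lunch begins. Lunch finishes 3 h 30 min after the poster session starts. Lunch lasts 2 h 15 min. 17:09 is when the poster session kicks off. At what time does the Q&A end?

Lunch ends at 17:09 + 210 min = 20:39.
Lunch starts at 20:39 − 135 min = 18:24.
The Q&A ends at 18:24 − 333 min = 12:51.

12:51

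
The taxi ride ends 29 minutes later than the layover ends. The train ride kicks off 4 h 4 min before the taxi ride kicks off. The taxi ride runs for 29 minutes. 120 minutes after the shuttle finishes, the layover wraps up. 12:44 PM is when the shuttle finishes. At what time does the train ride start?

The layover ends at 12:44 PM + 120 min = 2:44 PM.
The taxi ride ends at 2:44 PM + 29 min = 3:13 PM.
The taxi ride starts at 3:13 PM − 29 min = 2:44 PM.
The train ride starts at 2:44 PM − 244 min = 10:40 AM.

10:40 AM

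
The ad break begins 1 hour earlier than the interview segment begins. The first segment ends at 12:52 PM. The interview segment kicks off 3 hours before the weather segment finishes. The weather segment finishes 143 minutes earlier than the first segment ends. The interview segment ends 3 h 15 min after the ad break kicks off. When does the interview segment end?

The weather segment ends at 12:52 PM − 143 min = 10:29 AM.
The interview segment starts at 10:29 AM − 180 min = 7:29 AM.
The ad break starts at 7:29 AM − 60 min = 6:29 AM.
The interview segment ends at 6:29 AM + 195 min = 9:44 AM.

9:44 AM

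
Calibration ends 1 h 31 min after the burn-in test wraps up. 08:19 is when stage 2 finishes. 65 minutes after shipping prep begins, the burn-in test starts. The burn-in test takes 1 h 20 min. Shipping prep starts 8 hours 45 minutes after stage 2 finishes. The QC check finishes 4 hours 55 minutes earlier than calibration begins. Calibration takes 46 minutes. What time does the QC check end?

15:19

Shipping prep starts at 08:19 + 525 min = 17:04.
The burn-in test starts at 17:04 + 65 min = 18:09.
The burn-in test ends at 18:09 + 80 min = 19:29.
Calibration ends at 19:29 + 91 min = 21:00.
Calibration starts at 21:00 − 46 min = 20:14.
The QC check ends at 20:14 − 295 min = 15:19.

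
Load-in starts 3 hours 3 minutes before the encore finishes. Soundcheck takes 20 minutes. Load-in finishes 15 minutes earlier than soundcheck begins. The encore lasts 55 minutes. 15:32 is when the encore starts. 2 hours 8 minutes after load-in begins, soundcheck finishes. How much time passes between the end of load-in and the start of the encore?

The encore ends at 15:32 + 55 min = 16:27.
Load-in starts at 16:27 − 183 min = 13:24.
Soundcheck ends at 13:24 + 128 min = 15:32.
Soundcheck starts at 15:32 − 20 min = 15:12.
Load-in ends at 15:12 − 15 min = 14:57.
From 14:57 to 15:32 is 35 minutes.

35 minutes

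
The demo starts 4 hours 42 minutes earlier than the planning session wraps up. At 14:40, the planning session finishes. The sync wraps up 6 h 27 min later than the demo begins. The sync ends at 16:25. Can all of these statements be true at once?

Yes

The demo starts at 14:40 − 282 min = 09:58.
The sync ends at 09:58 + 387 min = 16:25.
That matches the stated 16:25, so the schedule is consistent.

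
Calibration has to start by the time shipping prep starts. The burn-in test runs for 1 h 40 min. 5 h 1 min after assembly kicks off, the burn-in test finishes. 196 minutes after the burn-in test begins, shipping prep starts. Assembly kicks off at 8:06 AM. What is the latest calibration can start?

2:43 PM

The burn-in test ends at 8:06 AM + 301 min = 1:07 PM.
The burn-in test starts at 1:07 PM − 100 min = 11:27 AM.
Shipping prep starts at 11:27 AM + 196 min = 2:43 PM.
Calibration is bounded by shipping prep, so the latest it can start is 2:43 PM.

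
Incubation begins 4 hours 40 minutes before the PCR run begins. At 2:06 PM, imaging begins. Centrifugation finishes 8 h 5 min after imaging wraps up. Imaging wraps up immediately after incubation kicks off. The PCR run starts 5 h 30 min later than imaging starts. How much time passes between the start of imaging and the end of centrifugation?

8 hours 55 minutes

The PCR run starts at 2:06 PM + 330 min = 7:36 PM.
Incubation starts at 7:36 PM − 280 min = 2:56 PM.
So imaging ends at 2:56 PM.
Centrifugation ends at 2:56 PM + 485 min = 11:01 PM.
From 2:06 PM to 11:01 PM is 8 hours 55 minutes.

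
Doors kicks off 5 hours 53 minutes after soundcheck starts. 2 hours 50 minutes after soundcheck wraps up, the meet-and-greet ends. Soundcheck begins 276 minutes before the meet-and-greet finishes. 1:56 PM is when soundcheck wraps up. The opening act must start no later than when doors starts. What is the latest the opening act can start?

6:03 PM

The meet-and-greet ends at 1:56 PM + 170 min = 4:46 PM.
Soundcheck starts at 4:46 PM − 276 min = 12:10 PM.
Doors starts at 12:10 PM + 353 min = 6:03 PM.
The opening act is bounded by doors, so the latest it can start is 6:03 PM.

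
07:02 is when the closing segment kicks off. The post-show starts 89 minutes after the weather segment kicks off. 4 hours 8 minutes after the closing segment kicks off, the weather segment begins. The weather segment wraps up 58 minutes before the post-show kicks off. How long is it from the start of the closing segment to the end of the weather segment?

The weather segment starts at 07:02 + 248 min = 11:10.
The post-show starts at 11:10 + 89 min = 12:39.
The weather segment ends at 12:39 − 58 min = 11:41.
From 07:02 to 11:41 is 4 hours 39 minutes.

4 hours 39 minutes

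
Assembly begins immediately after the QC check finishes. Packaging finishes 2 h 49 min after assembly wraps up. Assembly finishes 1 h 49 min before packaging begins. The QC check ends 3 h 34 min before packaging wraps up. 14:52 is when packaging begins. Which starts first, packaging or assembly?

assembly

Assembly ends at 14:52 − 109 min = 13:03.
Packaging ends at 13:03 + 169 min = 15:52.
The QC check ends at 15:52 − 214 min = 12:18.
So assembly starts at 12:18.
Packaging starts at 14:52 and assembly starts at 12:18, so assembly is first.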